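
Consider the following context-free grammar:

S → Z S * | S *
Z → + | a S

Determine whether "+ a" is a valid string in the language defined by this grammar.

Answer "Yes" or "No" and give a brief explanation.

No - no valid derivation exists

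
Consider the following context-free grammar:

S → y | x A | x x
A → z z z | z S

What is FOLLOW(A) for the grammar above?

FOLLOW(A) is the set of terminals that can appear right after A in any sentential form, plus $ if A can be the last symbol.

We compute FOLLOW(A) using the standard algorithm.
FOLLOW(S) starts with {$}.
FIRST(A) = {z}
FIRST(S) = {x, y}
FOLLOW(A) = {$}
FOLLOW(S) = {$}
Therefore, FOLLOW(A) = {$}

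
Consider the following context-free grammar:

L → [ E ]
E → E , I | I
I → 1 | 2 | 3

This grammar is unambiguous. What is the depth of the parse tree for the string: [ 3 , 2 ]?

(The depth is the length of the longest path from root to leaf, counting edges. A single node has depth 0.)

4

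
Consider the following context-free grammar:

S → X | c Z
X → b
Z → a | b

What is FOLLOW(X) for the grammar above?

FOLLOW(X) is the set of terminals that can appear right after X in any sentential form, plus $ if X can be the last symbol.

We compute FOLLOW(X) using the standard algorithm.
FOLLOW(S) starts with {$}.
FIRST(S) = {b, c}
FIRST(X) = {b}
FIRST(Z) = {a, b}
FOLLOW(S) = {$}
FOLLOW(X) = {$}
FOLLOW(Z) = {$}
Therefore, FOLLOW(X) = {$}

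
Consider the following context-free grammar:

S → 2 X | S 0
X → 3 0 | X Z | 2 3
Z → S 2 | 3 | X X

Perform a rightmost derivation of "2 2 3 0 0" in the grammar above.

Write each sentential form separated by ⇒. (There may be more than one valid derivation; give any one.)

S ⇒ S 0 ⇒ S 0 0 ⇒ 2 X 0 0 ⇒ 2 2 3 0 0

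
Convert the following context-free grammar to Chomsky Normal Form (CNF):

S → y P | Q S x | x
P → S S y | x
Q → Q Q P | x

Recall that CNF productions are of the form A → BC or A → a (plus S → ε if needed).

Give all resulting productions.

TY → y; TX → x; S → x; P → x; Q → x; S → TY P; S → Q X0; X0 → S TX; P → S X1; X1 → S TY; Q → Q X2; X2 → Q P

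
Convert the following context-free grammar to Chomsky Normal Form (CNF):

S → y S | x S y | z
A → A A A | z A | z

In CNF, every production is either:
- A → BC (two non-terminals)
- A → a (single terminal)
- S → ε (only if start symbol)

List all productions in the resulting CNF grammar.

TY → y; TX → x; S → z; TZ → z; A → z; S → TY S; S → TX X0; X0 → S TY; A → A X1; X1 → A A; A → TZ A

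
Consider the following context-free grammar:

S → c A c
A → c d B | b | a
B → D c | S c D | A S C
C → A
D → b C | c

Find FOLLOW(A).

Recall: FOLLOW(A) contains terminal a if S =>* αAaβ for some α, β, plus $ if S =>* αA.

We compute FOLLOW(A) using the standard algorithm.
FOLLOW(S) starts with {$}.
FIRST(A) = {a, b, c}
FIRST(B) = {a, b, c}
FIRST(C) = {a, b, c}
FIRST(D) = {b, c}
FIRST(S) = {c}
FOLLOW(A) = {c}
FOLLOW(B) = {c}
FOLLOW(C) = {c}
FOLLOW(D) = {c}
FOLLOW(S) = {$, a, b, c}
Therefore, FOLLOW(A) = {c}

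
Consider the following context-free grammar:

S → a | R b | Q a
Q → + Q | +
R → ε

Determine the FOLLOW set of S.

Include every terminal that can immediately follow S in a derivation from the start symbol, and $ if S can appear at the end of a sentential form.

We compute FOLLOW(S) using the standard algorithm.
FOLLOW(S) starts with {$}.
FIRST(Q) = {+}
FIRST(R) = {ε}
FIRST(S) = {+, a, b}
FOLLOW(Q) = {a}
FOLLOW(R) = {b}
FOLLOW(S) = {$}
Therefore, FOLLOW(S) = {$}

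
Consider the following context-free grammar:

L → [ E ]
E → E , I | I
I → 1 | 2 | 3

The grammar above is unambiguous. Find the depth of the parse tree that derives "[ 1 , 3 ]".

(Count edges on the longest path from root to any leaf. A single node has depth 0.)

4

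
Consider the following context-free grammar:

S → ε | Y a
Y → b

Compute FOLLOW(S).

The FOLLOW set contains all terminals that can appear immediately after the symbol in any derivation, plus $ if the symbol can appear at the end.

We compute FOLLOW(S) using the standard algorithm.
FOLLOW(S) starts with {$}.
FIRST(S) = {b, ε}
FIRST(Y) = {b}
FOLLOW(S) = {$}
FOLLOW(Y) = {a}
Therefore, FOLLOW(S) = {$}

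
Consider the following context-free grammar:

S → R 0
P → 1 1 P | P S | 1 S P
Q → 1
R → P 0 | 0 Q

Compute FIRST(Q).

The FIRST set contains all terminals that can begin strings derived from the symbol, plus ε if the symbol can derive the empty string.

We compute FIRST(Q) using the standard algorithm.
FIRST(P) = {1}
FIRST(Q) = {1}
FIRST(R) = {0, 1}
FIRST(S) = {0, 1}
Therefore, FIRST(Q) = {1}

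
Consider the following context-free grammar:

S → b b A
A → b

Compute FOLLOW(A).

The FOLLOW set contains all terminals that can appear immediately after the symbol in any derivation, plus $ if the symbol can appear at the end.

We compute FOLLOW(A) using the standard algorithm.
FOLLOW(S) starts with {$}.
FIRST(A) = {b}
FIRST(S) = {b}
FOLLOW(A) = {$}
FOLLOW(S) = {$}
Therefore, FOLLOW(A) = {$}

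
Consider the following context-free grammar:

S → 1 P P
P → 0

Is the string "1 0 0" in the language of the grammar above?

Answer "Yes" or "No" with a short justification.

Yes - a valid derivation exists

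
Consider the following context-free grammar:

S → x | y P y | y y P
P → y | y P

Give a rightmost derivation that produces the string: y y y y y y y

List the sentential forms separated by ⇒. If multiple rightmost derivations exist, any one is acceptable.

S ⇒ y P y ⇒ y y P y ⇒ y y y P y ⇒ y y y y P y ⇒ y y y y y P y ⇒ y y y y y y y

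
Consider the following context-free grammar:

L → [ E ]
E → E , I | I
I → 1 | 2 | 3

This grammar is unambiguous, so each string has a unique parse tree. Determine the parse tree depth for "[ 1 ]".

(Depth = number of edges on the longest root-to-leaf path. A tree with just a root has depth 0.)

3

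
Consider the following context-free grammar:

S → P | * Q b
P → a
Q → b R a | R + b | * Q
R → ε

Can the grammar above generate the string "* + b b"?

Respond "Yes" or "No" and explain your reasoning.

Yes - a valid derivation exists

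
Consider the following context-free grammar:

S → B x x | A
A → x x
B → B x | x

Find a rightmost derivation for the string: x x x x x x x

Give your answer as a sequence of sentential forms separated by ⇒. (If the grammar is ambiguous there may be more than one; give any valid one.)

S ⇒ B x x ⇒ B x x x ⇒ B x x x x ⇒ B x x x x x ⇒ B x x x x x x ⇒ x x x x x x x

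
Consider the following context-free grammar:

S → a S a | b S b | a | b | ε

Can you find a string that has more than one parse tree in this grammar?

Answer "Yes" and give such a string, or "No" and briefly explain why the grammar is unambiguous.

No - the grammar is unambiguous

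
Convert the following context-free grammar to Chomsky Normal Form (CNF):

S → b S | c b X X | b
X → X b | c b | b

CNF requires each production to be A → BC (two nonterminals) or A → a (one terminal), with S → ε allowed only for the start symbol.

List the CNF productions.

TB → b; TC → c; S → b; X → b; S → TB S; S → TC X0; X0 → TB X1; X1 → X X; X → X TB; X → TC TB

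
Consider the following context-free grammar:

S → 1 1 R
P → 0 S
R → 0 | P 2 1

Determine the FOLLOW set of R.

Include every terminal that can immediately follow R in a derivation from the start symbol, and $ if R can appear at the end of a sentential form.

We compute FOLLOW(R) using the standard algorithm.
FOLLOW(S) starts with {$}.
FIRST(P) = {0}
FIRST(R) = {0}
FIRST(S) = {1}
FOLLOW(P) = {2}
FOLLOW(R) = {$, 2}
FOLLOW(S) = {$, 2}
Therefore, FOLLOW(R) = {$, 2}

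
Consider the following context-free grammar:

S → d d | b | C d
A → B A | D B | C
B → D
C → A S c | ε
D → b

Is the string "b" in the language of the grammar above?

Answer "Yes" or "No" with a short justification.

Yes - a valid derivation exists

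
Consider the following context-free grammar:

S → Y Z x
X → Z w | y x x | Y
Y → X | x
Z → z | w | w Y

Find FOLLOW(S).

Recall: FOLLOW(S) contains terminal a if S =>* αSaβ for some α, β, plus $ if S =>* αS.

We compute FOLLOW(S) using the standard algorithm.
FOLLOW(S) starts with {$}.
FIRST(S) = {w, x, y, z}
FIRST(X) = {w, x, y, z}
FIRST(Y) = {w, x, y, z}
FIRST(Z) = {w, z}
FOLLOW(S) = {$}
FOLLOW(X) = {w, x, z}
FOLLOW(Y) = {w, x, z}
FOLLOW(Z) = {w, x}
Therefore, FOLLOW(S) = {$}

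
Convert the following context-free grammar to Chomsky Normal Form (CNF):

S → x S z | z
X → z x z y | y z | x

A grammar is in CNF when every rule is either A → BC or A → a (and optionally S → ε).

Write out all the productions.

TX → x; TZ → z; S → z; TY → y; X → x; S → TX X0; X0 → S TZ; X → TZ X1; X1 → TX X2; X2 → TZ TY; X → TY TZ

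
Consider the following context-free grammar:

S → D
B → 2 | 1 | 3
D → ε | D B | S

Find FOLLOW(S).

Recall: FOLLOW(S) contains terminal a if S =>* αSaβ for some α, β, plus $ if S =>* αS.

We compute FOLLOW(S) using the standard algorithm.
FOLLOW(S) starts with {$}.
FIRST(B) = {1, 2, 3}
FIRST(D) = {1, 2, 3, ε}
FIRST(S) = {1, 2, 3, ε}
FOLLOW(B) = {$, 1, 2, 3}
FOLLOW(D) = {$, 1, 2, 3}
FOLLOW(S) = {$, 1, 2, 3}
Therefore, FOLLOW(S) = {$, 1, 2, 3}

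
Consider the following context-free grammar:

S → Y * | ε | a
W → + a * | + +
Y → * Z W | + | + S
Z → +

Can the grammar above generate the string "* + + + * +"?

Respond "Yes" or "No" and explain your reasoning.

No - no valid derivation exists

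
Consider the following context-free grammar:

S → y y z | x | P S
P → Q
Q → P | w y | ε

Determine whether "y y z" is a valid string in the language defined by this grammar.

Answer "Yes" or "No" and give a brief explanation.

Yes - a valid derivation exists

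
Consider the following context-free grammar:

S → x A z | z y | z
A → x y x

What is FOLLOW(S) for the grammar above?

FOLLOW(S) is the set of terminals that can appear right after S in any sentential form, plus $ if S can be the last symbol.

We compute FOLLOW(S) using the standard algorithm.
FOLLOW(S) starts with {$}.
FIRST(A) = {x}
FIRST(S) = {x, z}
FOLLOW(A) = {z}
FOLLOW(S) = {$}
Therefore, FOLLOW(S) = {$}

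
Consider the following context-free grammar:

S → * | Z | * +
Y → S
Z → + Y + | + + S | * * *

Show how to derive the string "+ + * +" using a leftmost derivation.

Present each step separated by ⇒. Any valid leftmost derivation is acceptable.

S ⇒ Z ⇒ + + S ⇒ + + * +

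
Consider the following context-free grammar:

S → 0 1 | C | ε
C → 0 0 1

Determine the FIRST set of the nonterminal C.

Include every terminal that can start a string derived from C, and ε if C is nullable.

We compute FIRST(C) using the standard algorithm.
FIRST(C) = {0}
FIRST(S) = {0, ε}
Therefore, FIRST(C) = {0}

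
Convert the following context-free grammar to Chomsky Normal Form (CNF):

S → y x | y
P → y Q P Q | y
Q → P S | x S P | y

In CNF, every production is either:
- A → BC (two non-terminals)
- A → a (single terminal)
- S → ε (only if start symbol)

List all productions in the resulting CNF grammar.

TY → y; TX → x; S → y; P → y; Q → y; S → TY TX; P → TY X0; X0 → Q X1; X1 → P Q; Q → P S; Q → TX X2; X2 → S P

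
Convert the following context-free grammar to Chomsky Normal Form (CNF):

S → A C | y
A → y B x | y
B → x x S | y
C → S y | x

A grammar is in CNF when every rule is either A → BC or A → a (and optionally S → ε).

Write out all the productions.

S → y; TY → y; TX → x; A → y; B → y; C → x; S → A C; A → TY X0; X0 → B TX; B → TX X1; X1 → TX S; C → S TY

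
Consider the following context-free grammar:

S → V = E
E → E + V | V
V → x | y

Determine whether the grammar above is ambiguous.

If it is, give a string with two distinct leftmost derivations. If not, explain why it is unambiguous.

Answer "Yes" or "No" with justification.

No - the grammar is unambiguous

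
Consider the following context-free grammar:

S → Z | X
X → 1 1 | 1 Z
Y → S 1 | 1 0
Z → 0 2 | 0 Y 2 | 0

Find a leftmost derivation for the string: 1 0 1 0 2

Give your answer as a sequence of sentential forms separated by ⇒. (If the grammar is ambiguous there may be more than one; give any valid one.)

S ⇒ X ⇒ 1 Z ⇒ 1 0 Y 2 ⇒ 1 0 1 0 2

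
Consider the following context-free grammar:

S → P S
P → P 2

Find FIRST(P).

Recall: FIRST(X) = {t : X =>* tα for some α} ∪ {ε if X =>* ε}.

We compute FIRST(P) using the standard algorithm.
FIRST(P) = {}
FIRST(S) = {}
Therefore, FIRST(P) = {}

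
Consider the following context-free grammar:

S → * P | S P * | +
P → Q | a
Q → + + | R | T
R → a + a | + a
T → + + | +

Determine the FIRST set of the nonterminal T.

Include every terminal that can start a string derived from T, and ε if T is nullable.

We compute FIRST(T) using the standard algorithm.
FIRST(P) = {+, a}
FIRST(Q) = {+, a}
FIRST(R) = {+, a}
FIRST(S) = {*, +}
FIRST(T) = {+}
Therefore, FIRST(T) = {+}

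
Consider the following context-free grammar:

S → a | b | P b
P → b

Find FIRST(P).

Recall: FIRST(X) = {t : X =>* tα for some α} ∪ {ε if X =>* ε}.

We compute FIRST(P) using the standard algorithm.
FIRST(P) = {b}
FIRST(S) = {a, b}
Therefore, FIRST(P) = {b}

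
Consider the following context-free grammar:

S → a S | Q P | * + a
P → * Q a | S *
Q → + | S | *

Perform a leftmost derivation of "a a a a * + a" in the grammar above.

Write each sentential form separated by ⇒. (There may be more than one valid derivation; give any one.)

S ⇒ a S ⇒ a a S ⇒ a a a S ⇒ a a a a S ⇒ a a a a * + a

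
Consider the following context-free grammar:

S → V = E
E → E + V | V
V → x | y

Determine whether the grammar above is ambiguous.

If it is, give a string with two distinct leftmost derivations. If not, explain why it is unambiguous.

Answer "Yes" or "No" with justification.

No - the grammar is unambiguous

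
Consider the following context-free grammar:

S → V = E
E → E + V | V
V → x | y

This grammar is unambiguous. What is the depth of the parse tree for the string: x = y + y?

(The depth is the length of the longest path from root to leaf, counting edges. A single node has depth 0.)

4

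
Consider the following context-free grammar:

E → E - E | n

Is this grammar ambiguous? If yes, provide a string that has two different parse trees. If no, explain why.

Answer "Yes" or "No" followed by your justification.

Yes - the string 'n - n - n - n - n' has two distinct leftmost derivations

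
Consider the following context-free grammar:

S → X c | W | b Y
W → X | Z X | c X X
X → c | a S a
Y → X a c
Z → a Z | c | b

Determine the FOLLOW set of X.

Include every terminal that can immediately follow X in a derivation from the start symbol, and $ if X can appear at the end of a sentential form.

We compute FOLLOW(X) using the standard algorithm.
FOLLOW(S) starts with {$}.
FIRST(S) = {a, b, c}
FIRST(W) = {a, b, c}
FIRST(X) = {a, c}
FIRST(Y) = {a, c}
FIRST(Z) = {a, b, c}
FOLLOW(S) = {$, a}
FOLLOW(W) = {$, a}
FOLLOW(X) = {$, a, c}
FOLLOW(Y) = {$, a}
FOLLOW(Z) = {a, c}
Therefore, FOLLOW(X) = {$, a, c}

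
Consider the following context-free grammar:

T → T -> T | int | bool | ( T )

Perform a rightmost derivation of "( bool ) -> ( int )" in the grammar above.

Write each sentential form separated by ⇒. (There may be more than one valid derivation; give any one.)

T ⇒ T -> T ⇒ T -> ( T ) ⇒ T -> ( int ) ⇒ ( T ) -> ( int ) ⇒ ( bool ) -> ( int )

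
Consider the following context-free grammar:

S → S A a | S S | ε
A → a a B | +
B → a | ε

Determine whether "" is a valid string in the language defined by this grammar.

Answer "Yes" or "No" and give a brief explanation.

Yes - a valid derivation exists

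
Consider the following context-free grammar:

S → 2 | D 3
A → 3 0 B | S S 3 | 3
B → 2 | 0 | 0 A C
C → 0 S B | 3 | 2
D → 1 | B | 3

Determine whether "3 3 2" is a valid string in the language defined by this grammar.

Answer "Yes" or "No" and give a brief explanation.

No - no valid derivation exists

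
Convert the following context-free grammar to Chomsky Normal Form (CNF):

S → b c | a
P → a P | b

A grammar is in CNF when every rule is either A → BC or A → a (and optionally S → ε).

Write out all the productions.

TB → b; TC → c; S → a; TA → a; P → b; S → TB TC; P → TA P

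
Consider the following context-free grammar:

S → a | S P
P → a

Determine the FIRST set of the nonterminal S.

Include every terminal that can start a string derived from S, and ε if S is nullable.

We compute FIRST(S) using the standard algorithm.
FIRST(P) = {a}
FIRST(S) = {a}
Therefore, FIRST(S) = {a}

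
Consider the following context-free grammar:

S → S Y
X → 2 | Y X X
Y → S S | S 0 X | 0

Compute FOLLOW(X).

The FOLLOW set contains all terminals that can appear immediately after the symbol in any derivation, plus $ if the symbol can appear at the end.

We compute FOLLOW(X) using the standard algorithm.
FOLLOW(S) starts with {$}.
FIRST(S) = {}
FIRST(X) = {0, 2}
FIRST(Y) = {0}
FOLLOW(S) = {$, 0, 2}
FOLLOW(X) = {$, 0, 2}
FOLLOW(Y) = {$, 0, 2}
Therefore, FOLLOW(X) = {$, 0, 2}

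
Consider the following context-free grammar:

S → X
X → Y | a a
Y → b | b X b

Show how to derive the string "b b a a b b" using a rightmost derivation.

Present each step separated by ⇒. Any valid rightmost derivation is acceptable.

S ⇒ X ⇒ Y ⇒ b X b ⇒ b Y b ⇒ b b X b b ⇒ b b a a b b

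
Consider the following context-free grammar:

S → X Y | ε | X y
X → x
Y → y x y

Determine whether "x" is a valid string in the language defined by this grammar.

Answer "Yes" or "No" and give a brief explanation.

No - no valid derivation exists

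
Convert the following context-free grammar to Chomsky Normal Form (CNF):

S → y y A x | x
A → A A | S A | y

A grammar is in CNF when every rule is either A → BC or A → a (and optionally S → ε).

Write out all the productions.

TY → y; TX → x; S → x; A → y; S → TY X0; X0 → TY X1; X1 → A TX; A → A A; A → S A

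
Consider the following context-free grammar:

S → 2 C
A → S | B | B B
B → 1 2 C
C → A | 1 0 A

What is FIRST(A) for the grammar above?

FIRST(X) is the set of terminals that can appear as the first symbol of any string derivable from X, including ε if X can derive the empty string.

We compute FIRST(A) using the standard algorithm.
FIRST(A) = {1, 2}
FIRST(B) = {1}
FIRST(C) = {1, 2}
FIRST(S) = {2}
Therefore, FIRST(A) = {1, 2}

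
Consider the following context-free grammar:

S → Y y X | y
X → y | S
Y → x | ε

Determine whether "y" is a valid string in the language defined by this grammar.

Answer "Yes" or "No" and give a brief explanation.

Yes - a valid derivation exists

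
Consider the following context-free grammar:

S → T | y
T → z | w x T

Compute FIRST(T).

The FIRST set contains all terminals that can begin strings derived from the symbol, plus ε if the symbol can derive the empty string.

We compute FIRST(T) using the standard algorithm.
FIRST(S) = {w, y, z}
FIRST(T) = {w, z}
Therefore, FIRST(T) = {w, z}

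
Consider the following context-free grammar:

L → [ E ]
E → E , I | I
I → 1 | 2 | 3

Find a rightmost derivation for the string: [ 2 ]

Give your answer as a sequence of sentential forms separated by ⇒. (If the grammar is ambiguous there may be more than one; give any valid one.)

L ⇒ [ E ] ⇒ [ I ] ⇒ [ 2 ]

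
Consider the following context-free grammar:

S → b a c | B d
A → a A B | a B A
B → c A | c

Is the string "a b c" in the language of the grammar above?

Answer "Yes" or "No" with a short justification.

No - no valid derivation exists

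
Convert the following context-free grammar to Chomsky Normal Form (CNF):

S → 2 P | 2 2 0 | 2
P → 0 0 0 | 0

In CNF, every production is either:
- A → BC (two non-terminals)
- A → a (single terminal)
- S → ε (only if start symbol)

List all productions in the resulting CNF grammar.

T2 → 2; T0 → 0; S → 2; P → 0; S → T2 P; S → T2 X0; X0 → T2 T0; P → T0 X1; X1 → T0 T0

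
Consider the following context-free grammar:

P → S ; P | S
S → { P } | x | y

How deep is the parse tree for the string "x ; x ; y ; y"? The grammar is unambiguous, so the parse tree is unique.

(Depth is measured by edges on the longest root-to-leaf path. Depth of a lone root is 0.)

5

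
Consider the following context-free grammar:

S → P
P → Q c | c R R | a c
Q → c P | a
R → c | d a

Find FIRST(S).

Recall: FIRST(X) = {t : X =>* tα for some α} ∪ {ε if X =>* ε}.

We compute FIRST(S) using the standard algorithm.
FIRST(P) = {a, c}
FIRST(Q) = {a, c}
FIRST(R) = {c, d}
FIRST(S) = {a, c}
Therefore, FIRST(S) = {a, c}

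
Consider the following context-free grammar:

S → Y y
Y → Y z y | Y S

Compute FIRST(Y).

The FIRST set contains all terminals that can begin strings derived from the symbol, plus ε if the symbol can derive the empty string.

We compute FIRST(Y) using the standard algorithm.
FIRST(S) = {}
FIRST(Y) = {}
Therefore, FIRST(Y) = {}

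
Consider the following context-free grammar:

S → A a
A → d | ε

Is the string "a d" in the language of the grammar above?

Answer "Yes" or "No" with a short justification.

No - no valid derivation exists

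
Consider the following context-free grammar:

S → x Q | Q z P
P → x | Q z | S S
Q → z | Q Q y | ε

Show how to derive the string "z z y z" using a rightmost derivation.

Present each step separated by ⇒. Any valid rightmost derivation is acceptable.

S ⇒ Q z P ⇒ Q z Q z ⇒ Q z Q Q y z ⇒ Q z Q z y z ⇒ Q z z y z ⇒ z z y z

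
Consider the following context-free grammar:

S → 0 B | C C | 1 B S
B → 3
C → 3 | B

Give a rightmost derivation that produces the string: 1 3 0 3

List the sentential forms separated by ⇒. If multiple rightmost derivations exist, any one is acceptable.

S ⇒ 1 B S ⇒ 1 B 0 B ⇒ 1 B 0 3 ⇒ 1 3 0 3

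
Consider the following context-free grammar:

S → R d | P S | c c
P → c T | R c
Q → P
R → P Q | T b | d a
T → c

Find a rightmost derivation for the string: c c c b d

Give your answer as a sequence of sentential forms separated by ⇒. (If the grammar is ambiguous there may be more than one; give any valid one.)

S ⇒ P S ⇒ P R d ⇒ P T b d ⇒ P c b d ⇒ c T c b d ⇒ c c c b d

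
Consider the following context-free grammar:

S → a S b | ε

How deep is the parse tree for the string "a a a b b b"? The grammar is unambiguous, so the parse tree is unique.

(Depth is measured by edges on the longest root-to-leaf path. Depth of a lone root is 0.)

4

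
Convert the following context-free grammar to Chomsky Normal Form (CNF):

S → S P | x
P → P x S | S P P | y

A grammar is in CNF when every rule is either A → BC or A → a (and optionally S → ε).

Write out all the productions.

S → x; TX → x; P → y; S → S P; P → P X0; X0 → TX S; P → S X1; X1 → P P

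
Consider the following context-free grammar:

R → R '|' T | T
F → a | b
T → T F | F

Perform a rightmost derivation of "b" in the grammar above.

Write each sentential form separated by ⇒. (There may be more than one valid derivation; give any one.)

R ⇒ T ⇒ F ⇒ b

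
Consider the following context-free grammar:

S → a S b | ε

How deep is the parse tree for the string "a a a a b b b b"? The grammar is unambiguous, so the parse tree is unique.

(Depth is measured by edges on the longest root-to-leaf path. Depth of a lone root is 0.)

5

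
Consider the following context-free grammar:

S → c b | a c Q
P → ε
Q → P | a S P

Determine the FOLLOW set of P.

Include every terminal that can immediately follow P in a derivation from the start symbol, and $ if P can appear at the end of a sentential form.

We compute FOLLOW(P) using the standard algorithm.
FOLLOW(S) starts with {$}.
FIRST(P) = {ε}
FIRST(Q) = {a, ε}
FIRST(S) = {a, c}
FOLLOW(P) = {$}
FOLLOW(Q) = {$}
FOLLOW(S) = {$}
Therefore, FOLLOW(P) = {$}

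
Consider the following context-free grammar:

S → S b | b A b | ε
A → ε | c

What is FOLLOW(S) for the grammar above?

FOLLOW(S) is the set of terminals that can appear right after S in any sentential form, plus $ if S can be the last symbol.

We compute FOLLOW(S) using the standard algorithm.
FOLLOW(S) starts with {$}.
FIRST(A) = {c, ε}
FIRST(S) = {b, ε}
FOLLOW(A) = {b}
FOLLOW(S) = {$, b}
Therefore, FOLLOW(S) = {$, b}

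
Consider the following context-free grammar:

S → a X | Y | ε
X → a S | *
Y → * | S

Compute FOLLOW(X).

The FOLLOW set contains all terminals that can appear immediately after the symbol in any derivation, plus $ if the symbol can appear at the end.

We compute FOLLOW(X) using the standard algorithm.
FOLLOW(S) starts with {$}.
FIRST(S) = {*, a, ε}
FIRST(X) = {*, a}
FIRST(Y) = {*, a, ε}
FOLLOW(S) = {$}
FOLLOW(X) = {$}
FOLLOW(Y) = {$}
Therefore, FOLLOW(X) = {$}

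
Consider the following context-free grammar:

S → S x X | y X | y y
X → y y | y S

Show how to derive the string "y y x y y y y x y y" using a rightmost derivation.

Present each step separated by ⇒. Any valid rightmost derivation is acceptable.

S ⇒ S x X ⇒ S x y y ⇒ S x X x y y ⇒ S x y S x y y ⇒ S x y y X x y y ⇒ S x y y y y x y y ⇒ y y x y y y y x y y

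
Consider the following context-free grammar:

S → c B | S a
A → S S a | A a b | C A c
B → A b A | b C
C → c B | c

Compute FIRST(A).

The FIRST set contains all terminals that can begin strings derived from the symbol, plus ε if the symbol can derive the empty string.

We compute FIRST(A) using the standard algorithm.
FIRST(A) = {c}
FIRST(B) = {b, c}
FIRST(C) = {c}
FIRST(S) = {c}
Therefore, FIRST(A) = {c}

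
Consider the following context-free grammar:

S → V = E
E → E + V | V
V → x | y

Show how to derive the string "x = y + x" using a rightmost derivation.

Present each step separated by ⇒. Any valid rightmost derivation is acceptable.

S ⇒ V = E ⇒ V = E + V ⇒ V = E + x ⇒ V = V + x ⇒ V = y + x ⇒ x = y + x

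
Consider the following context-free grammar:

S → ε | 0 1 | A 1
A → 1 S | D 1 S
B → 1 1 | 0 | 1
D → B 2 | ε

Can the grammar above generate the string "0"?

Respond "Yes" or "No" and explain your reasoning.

No - no valid derivation exists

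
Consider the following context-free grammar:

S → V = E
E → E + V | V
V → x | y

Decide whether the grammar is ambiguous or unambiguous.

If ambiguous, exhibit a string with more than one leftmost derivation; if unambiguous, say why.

Unambiguous - every string in the language has a unique leftmost derivation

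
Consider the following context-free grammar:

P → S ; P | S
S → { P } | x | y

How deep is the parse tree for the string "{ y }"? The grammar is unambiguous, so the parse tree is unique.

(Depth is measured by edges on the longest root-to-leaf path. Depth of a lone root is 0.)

4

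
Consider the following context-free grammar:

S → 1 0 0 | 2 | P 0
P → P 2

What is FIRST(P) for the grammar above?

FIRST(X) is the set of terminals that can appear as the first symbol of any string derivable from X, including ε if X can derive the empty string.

We compute FIRST(P) using the standard algorithm.
FIRST(P) = {}
FIRST(S) = {1, 2}
Therefore, FIRST(P) = {}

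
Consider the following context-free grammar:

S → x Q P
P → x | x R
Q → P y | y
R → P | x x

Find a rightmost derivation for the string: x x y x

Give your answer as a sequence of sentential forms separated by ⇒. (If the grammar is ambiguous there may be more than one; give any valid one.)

S ⇒ x Q P ⇒ x Q x ⇒ x P y x ⇒ x x y x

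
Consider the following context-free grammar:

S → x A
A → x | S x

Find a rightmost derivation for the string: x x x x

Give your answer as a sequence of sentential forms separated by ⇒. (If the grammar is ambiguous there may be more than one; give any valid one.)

S ⇒ x A ⇒ x S x ⇒ x x A x ⇒ x x x x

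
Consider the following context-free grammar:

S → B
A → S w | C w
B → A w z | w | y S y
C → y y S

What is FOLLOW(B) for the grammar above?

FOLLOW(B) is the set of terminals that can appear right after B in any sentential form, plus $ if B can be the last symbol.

We compute FOLLOW(B) using the standard algorithm.
FOLLOW(S) starts with {$}.
FIRST(A) = {w, y}
FIRST(B) = {w, y}
FIRST(C) = {y}
FIRST(S) = {w, y}
FOLLOW(A) = {w}
FOLLOW(B) = {$, w, y}
FOLLOW(C) = {w}
FOLLOW(S) = {$, w, y}
Therefore, FOLLOW(B) = {$, w, y}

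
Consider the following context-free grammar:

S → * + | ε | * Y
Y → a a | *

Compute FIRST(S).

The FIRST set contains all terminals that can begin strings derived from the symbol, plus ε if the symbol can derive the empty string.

We compute FIRST(S) using the standard algorithm.
FIRST(S) = {*, ε}
FIRST(Y) = {*, a}
Therefore, FIRST(S) = {*, ε}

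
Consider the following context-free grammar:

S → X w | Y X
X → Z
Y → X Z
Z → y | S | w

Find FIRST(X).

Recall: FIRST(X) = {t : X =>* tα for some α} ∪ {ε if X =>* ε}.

We compute FIRST(X) using the standard algorithm.
FIRST(S) = {w, y}
FIRST(X) = {w, y}
FIRST(Y) = {w, y}
FIRST(Z) = {w, y}
Therefore, FIRST(X) = {w, y}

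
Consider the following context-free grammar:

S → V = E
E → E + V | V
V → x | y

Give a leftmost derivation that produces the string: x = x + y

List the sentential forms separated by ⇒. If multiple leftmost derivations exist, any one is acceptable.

S ⇒ V = E ⇒ x = E ⇒ x = E + V ⇒ x = V + V ⇒ x = x + V ⇒ x = x + y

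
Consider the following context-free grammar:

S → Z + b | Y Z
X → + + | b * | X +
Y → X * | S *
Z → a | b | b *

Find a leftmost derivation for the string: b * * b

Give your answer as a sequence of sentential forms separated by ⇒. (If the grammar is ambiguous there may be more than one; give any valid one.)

S ⇒ Y Z ⇒ X * Z ⇒ b * * Z ⇒ b * * b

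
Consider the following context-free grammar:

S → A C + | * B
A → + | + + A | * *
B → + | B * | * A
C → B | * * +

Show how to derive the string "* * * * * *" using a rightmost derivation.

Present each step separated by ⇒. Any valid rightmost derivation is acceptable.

S ⇒ * B ⇒ * B * ⇒ * B * * ⇒ * * A * * ⇒ * * * * * *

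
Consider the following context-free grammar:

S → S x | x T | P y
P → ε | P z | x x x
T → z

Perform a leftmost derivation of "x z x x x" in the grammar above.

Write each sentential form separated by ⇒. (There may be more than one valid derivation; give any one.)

S ⇒ S x ⇒ S x x ⇒ S x x x ⇒ x T x x x ⇒ x z x x x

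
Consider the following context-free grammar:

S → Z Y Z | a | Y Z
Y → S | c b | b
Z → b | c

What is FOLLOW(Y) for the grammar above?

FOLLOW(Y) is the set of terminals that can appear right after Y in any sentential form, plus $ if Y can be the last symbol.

We compute FOLLOW(Y) using the standard algorithm.
FOLLOW(S) starts with {$}.
FIRST(S) = {a, b, c}
FIRST(Y) = {a, b, c}
FIRST(Z) = {b, c}
FOLLOW(S) = {$, b, c}
FOLLOW(Y) = {b, c}
FOLLOW(Z) = {$, a, b, c}
Therefore, FOLLOW(Y) = {b, c}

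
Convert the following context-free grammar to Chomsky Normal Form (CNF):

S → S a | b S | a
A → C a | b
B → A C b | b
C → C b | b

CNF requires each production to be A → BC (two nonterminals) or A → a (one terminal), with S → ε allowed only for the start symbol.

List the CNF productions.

TA → a; TB → b; S → a; A → b; B → b; C → b; S → S TA; S → TB S; A → C TA; B → A X0; X0 → C TB; C → C TB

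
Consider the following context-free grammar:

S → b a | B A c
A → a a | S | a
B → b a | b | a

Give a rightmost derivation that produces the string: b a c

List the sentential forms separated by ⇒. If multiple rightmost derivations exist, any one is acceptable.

S ⇒ B A c ⇒ B a c ⇒ b a c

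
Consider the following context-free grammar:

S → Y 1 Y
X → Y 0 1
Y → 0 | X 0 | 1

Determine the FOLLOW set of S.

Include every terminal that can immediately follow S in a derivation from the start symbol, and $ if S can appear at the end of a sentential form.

We compute FOLLOW(S) using the standard algorithm.
FOLLOW(S) starts with {$}.
FIRST(S) = {0, 1}
FIRST(X) = {0, 1}
FIRST(Y) = {0, 1}
FOLLOW(S) = {$}
FOLLOW(X) = {0}
FOLLOW(Y) = {$, 0, 1}
Therefore, FOLLOW(S) = {$}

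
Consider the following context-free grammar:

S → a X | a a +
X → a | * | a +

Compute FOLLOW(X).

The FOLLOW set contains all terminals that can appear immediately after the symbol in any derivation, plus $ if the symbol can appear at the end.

We compute FOLLOW(X) using the standard algorithm.
FOLLOW(S) starts with {$}.
FIRST(S) = {a}
FIRST(X) = {*, a}
FOLLOW(S) = {$}
FOLLOW(X) = {$}
Therefore, FOLLOW(X) = {$}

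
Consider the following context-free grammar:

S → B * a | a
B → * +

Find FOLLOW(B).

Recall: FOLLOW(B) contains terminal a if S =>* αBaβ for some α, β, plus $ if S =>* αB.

We compute FOLLOW(B) using the standard algorithm.
FOLLOW(S) starts with {$}.
FIRST(B) = {*}
FIRST(S) = {*, a}
FOLLOW(B) = {*}
FOLLOW(S) = {$}
Therefore, FOLLOW(B) = {*}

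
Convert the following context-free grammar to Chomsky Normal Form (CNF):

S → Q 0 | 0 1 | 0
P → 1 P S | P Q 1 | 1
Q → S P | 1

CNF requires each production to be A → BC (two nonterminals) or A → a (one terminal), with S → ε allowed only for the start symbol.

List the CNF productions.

T0 → 0; T1 → 1; S → 0; P → 1; Q → 1; S → Q T0; S → T0 T1; P → T1 X0; X0 → P S; P → P X1; X1 → Q T1; Q → S P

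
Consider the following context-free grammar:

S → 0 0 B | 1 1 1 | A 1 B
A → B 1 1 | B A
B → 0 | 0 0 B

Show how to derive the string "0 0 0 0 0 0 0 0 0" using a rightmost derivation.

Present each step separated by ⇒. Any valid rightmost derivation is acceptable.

S ⇒ 0 0 B ⇒ 0 0 0 0 B ⇒ 0 0 0 0 0 0 B ⇒ 0 0 0 0 0 0 0 0 B ⇒ 0 0 0 0 0 0 0 0 0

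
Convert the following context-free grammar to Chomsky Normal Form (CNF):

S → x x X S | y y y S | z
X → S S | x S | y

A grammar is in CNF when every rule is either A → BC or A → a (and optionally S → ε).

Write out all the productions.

TX → x; TY → y; S → z; X → y; S → TX X0; X0 → TX X1; X1 → X S; S → TY X2; X2 → TY X3; X3 → TY S; X → S S; X → TX S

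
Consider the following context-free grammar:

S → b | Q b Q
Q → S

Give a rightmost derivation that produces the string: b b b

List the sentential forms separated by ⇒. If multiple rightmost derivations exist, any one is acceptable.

S ⇒ Q b Q ⇒ Q b S ⇒ Q b b ⇒ S b b ⇒ b b b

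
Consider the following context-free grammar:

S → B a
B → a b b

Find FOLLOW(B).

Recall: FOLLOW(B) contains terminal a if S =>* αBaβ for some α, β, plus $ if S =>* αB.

We compute FOLLOW(B) using the standard algorithm.
FOLLOW(S) starts with {$}.
FIRST(B) = {a}
FIRST(S) = {a}
FOLLOW(B) = {a}
FOLLOW(S) = {$}
Therefore, FOLLOW(B) = {a}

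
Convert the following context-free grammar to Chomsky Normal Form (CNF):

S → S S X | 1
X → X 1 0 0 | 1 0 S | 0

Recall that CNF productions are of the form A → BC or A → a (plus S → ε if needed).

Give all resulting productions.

S → 1; T1 → 1; T0 → 0; X → 0; S → S X0; X0 → S X; X → X X1; X1 → T1 X2; X2 → T0 T0; X → T1 X3; X3 → T0 S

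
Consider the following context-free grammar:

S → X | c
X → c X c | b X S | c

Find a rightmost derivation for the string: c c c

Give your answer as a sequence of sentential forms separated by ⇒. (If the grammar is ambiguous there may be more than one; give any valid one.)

S ⇒ X ⇒ c X c ⇒ c c c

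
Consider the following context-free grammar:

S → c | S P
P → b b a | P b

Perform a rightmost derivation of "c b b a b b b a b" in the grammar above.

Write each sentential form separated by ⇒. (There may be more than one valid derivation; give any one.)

S ⇒ S P ⇒ S P b ⇒ S b b a b ⇒ S P b b a b ⇒ S P b b b a b ⇒ S b b a b b b a b ⇒ c b b a b b b a b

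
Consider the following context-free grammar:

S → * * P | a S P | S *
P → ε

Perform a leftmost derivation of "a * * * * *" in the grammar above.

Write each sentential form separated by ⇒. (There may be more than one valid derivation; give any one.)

S ⇒ S * ⇒ S * * ⇒ a S P * * ⇒ a S * P * * ⇒ a * * P * P * * ⇒ a * * * P * * ⇒ a * * * * *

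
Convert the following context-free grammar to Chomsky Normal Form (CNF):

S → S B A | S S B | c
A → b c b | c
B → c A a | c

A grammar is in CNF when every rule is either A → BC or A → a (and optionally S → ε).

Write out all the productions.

S → c; TB → b; TC → c; A → c; TA → a; B → c; S → S X0; X0 → B A; S → S X1; X1 → S B; A → TB X2; X2 → TC TB; B → TC X3; X3 → A TA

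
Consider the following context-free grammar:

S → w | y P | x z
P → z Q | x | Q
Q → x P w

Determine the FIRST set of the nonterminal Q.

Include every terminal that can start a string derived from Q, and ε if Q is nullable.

We compute FIRST(Q) using the standard algorithm.
FIRST(P) = {x, z}
FIRST(Q) = {x}
FIRST(S) = {w, x, y}
Therefore, FIRST(Q) = {x}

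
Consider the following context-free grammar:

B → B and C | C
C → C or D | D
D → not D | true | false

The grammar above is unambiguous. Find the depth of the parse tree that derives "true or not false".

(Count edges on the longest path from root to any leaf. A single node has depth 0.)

4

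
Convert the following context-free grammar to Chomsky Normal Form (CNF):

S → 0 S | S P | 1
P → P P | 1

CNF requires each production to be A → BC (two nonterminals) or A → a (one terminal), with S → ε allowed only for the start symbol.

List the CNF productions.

T0 → 0; S → 1; P → 1; S → T0 S; S → S P; P → P P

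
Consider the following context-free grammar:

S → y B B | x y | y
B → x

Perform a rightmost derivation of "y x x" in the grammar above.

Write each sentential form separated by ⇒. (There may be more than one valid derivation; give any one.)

S ⇒ y B B ⇒ y B x ⇒ y x x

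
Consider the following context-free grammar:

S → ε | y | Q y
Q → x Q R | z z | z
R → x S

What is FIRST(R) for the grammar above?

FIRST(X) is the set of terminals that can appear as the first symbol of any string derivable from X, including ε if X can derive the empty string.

We compute FIRST(R) using the standard algorithm.
FIRST(Q) = {x, z}
FIRST(R) = {x}
FIRST(S) = {x, y, z, ε}
Therefore, FIRST(R) = {x}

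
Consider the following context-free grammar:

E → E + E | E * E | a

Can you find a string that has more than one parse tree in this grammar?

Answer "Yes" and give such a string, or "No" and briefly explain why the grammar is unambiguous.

Yes - the string 'a * a + a * a' has two distinct parse trees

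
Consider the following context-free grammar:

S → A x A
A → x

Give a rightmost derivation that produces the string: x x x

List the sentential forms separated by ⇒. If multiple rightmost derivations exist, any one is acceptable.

S ⇒ A x A ⇒ A x x ⇒ x x x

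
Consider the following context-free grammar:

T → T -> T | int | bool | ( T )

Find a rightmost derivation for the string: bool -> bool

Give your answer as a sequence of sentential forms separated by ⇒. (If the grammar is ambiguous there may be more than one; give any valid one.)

T ⇒ T -> T ⇒ T -> bool ⇒ bool -> bool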